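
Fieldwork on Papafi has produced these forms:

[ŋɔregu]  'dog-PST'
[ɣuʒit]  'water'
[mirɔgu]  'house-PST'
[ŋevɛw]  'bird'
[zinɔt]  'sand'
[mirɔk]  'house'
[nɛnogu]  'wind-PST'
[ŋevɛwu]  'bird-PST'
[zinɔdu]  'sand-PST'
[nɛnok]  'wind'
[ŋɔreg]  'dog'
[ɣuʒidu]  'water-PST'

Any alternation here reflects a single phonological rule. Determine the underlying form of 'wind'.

/nɛnok/

'wind' shows [k] ~ [g] at the end of the stem ([nɛnok] vs [nɛnogu]).
If /g/ were underlying and a rule turned it into [k] in isolation, 'dog' would also alternate; but it has [g] in both [ŋɔreg] and [ŋɔregu].
The alternation reflects intervocalic voicing: voiceless stops become voiced between vowels. /k/ is underlying.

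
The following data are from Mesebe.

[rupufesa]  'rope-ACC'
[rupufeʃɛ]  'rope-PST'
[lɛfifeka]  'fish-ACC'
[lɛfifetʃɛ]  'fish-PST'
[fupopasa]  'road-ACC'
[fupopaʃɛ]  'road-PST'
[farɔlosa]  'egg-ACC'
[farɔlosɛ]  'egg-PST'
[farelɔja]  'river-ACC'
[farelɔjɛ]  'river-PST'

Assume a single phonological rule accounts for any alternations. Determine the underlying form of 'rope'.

/rupufeʃ/

In [rupufesa] and [rupufeʃɛ] the final segment of 'rope' alternates: [s] ~ [ʃ].
If /s/ were underlying and a rule turned it into [ʃ] before the PST suffix, 'egg' would also alternate; but it has [s] in both [farɔlosa] and [farɔlosɛ].
The alternation reflects depalatalization: palato-alveolar /tʃ/ and /ʃ/ become [k] and [s] when no front vowel follows. /ʃ/ is underlying.
So 'rope' = /rupufeʃ/.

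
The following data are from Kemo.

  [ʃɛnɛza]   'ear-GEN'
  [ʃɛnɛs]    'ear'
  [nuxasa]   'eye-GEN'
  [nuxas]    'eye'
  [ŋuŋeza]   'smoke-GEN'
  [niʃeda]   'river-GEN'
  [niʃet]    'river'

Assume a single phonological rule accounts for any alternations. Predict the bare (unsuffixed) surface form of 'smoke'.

[ŋuŋes]

The stem for 'ear' ends in [z] in [ʃɛnɛza] but [s] in [ʃɛnɛs].
The stem 'eye' ([nuxasa], [nuxas]) shows [s] unchanged in both environments, so [s] cannot be basic with [z] derived before the GEN suffix.
The alternation reflects word-final obstruent devoicing: voiced obstruents become voiceless word-finally. /z/ is underlying.
The one attested form of 'smoke', [ŋuŋeza], shows underlying /ŋuŋez/. Applying the same rule word-finally gives [ŋuŋes].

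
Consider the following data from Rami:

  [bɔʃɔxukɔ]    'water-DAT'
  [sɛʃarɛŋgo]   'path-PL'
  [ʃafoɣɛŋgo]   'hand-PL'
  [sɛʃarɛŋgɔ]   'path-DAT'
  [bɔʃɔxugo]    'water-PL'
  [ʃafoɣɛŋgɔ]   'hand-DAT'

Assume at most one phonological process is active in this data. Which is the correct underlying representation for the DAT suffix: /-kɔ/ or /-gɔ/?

The DAT suffix surfaces as [-gɔ] and [-kɔ], depending on the final segment of the stem.
By contrast the PL suffix keeps its initial [g] throughout — that segment must be underlying.
The DAT suffix is therefore /-kɔ/ underlyingly, with post-nasal voicing: voiceless stops become voiced after a nasal.

/-kɔ/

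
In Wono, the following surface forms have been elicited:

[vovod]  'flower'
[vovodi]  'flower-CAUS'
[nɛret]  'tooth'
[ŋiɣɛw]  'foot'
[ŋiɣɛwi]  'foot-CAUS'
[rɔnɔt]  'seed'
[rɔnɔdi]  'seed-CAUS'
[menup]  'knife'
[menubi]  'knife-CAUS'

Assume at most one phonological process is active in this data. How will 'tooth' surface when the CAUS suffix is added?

'seed' shows [t] ~ [d] at the end of the stem ([rɔnɔt] vs [rɔnɔdi]).
The stem 'flower' ([vovod], [vovodi]) shows [d] unchanged in both environments, so [d] cannot be basic with [t] derived in isolation.
The underlying segment must be /t/; voiceless stops become voiced between vowels, yielding [d] there.
The one attested form of 'tooth', [nɛret], shows underlying /nɛret/. Applying the same rule between vowels gives [nɛredi].

[nɛredi]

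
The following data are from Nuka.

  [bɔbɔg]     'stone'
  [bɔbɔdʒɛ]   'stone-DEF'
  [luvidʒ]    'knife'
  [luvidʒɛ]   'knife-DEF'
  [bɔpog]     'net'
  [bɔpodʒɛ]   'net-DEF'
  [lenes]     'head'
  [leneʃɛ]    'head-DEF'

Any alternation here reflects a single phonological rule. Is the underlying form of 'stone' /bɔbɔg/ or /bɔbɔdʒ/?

/bɔbɔg/

The root 'stone' surfaces as [bɔbɔg] and [bɔbɔdʒɛ], with a stem-final [g] ~ [dʒ] alternation.
But 'knife' keeps [dʒ] in both environments ([luvidʒ], [luvidʒɛ]), so there is no rule changing /dʒ/ to [g] in isolation.
The alternation reflects palatalization before a front vowel: /g/ and /s/ become palato-alveolar [dʒ] and [ʃ] before a front vowel. /g/ is underlying.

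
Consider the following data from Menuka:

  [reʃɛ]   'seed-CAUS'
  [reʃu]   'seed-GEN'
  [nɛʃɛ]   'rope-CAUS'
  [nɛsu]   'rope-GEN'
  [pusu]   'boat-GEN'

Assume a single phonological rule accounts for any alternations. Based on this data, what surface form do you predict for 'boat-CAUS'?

[puʃɛ]

'rope' shows [ʃ] ~ [s] at the end of the stem ([nɛʃɛ] vs [nɛsu]).
Compare 'seed', with invariant [ʃ] in [reʃɛ] and [reʃu]: an analysis with underlying /ʃ/ and a rule producing [s] before the GEN suffix would wrongly predict alternation here too.
The underlying segment must be /s/; /s/ becomes palato-alveolar [ʃ] before a front vowel, yielding [ʃ] there.
The one attested form of 'boat', [pusu], shows underlying /pus/. Applying the same rule before a front vowel gives [puʃɛ].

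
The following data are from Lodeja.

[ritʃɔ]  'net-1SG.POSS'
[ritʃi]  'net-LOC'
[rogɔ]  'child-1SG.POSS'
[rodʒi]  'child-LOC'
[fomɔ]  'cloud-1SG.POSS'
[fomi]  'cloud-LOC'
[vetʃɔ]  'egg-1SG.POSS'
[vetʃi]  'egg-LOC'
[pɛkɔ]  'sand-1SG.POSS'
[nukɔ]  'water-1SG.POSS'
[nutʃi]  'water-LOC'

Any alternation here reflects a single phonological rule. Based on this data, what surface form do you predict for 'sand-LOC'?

[pɛtʃi]

In [nukɔ] and [nutʃi] the final segment of 'water' alternates: [k] ~ [tʃ].
But 'egg' keeps [tʃ] in both environments ([vetʃɔ], [vetʃi]), so there is no rule changing /tʃ/ to [k] before the 1SG.POSS suffix.
The alternation reflects palatalization before a front vowel: /k/ and /g/ become palato-alveolar [tʃ] and [dʒ] before a front vowel. /k/ is underlying.
From [pɛkɔ] the stem 'sand' is /pɛk/; before a front vowel this yields [pɛtʃi].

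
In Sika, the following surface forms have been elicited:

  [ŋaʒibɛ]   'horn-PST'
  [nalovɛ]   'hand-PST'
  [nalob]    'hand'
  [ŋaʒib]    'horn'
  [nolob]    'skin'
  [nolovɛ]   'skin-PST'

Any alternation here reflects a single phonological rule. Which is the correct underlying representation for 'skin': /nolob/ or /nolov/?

/nolov/

In [nolovɛ] and [nolob] the final segment of 'skin' alternates: [v] ~ [b].
If /b/ were underlying and a rule turned it into [v] before the PST suffix, 'horn' would also alternate; but it has [b] in both [ŋaʒibɛ] and [ŋaʒib].
Therefore /v/ is basic and [b] is derived by word-final hardening (voiced fricatives become stops word-finally).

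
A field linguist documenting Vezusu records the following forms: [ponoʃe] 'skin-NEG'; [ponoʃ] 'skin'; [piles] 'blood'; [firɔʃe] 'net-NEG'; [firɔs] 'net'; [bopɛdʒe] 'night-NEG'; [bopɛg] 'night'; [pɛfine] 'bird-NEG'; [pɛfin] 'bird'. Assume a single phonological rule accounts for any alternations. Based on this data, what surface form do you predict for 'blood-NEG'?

The root 'net' surfaces as [firɔʃe] and [firɔs], with a stem-final [ʃ] ~ [s] alternation.
Compare 'skin', with invariant [ʃ] in [ponoʃe] and [ponoʃ]: an analysis with underlying /ʃ/ and a rule producing [s] in isolation would wrongly predict alternation here too.
Therefore /s/ is basic and [ʃ] is derived by palatalization before a front vowel (/g/ and /s/ become palato-alveolar [dʒ] and [ʃ] before a front vowel).
From [piles] the stem 'blood' is /piles/; before a front vowel this yields [pileʃe].

[pileʃe]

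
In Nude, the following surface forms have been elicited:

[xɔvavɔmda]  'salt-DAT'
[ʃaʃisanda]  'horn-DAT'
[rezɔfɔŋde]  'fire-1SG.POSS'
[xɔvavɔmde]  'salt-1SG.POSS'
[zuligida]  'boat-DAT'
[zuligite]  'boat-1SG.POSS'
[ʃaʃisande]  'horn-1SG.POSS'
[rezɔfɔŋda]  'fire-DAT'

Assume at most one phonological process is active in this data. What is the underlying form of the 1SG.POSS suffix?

The 1SG.POSS suffix surfaces as [-de] and [-te], depending on the final segment of the stem.
By contrast the DAT suffix keeps its initial [d] throughout — that segment must be underlying.
The 1SG.POSS suffix is therefore /-te/ underlyingly, with post-nasal voicing: voiceless stops become voiced after a nasal.

/-te/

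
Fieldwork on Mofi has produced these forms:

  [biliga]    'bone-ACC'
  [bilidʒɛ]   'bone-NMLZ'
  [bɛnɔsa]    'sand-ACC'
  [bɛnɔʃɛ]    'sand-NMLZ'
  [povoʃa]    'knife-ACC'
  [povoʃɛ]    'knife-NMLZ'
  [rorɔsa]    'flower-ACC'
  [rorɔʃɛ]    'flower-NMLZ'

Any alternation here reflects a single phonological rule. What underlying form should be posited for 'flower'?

In [rorɔsa] and [rorɔʃɛ] the final segment of 'flower' alternates: [s] ~ [ʃ].
But 'knife' keeps [ʃ] in both environments ([povoʃa], [povoʃɛ]), so there is no rule changing /ʃ/ to [s] before the ACC suffix.
The alternation reflects palatalization before a front vowel: /g/ and /s/ become palato-alveolar [dʒ] and [ʃ] before a front vowel. /s/ is underlying.
So 'flower' = /rorɔs/.

/rorɔs/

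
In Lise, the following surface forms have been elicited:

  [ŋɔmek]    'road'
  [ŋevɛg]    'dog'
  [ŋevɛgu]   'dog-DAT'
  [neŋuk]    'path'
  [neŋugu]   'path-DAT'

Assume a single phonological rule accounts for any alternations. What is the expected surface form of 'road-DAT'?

[ŋɔmegu]

The stem for 'path' ends in [k] in [neŋuk] but [g] in [neŋugu].
But 'dog' keeps [g] in both environments ([ŋevɛg], [ŋevɛgu]), so there is no rule changing /g/ to [k] in isolation.
The alternation reflects intervocalic voicing: voiceless stops become voiced between vowels. /k/ is underlying.
From [ŋɔmek] the stem 'road' is /ŋɔmek/; between vowels this yields [ŋɔmegu].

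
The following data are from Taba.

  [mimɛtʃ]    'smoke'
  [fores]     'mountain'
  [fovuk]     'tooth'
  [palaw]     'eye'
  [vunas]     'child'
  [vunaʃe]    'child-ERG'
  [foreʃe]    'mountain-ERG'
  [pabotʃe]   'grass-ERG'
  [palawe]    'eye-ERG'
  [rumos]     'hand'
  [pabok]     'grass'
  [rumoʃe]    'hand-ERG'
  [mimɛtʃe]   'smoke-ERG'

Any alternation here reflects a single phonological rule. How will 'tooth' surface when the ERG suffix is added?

[fovutʃe]

In [pabok] and [pabotʃe] the final segment of 'grass' alternates: [k] ~ [tʃ].
The stem 'smoke' ([mimɛtʃ], [mimɛtʃe]) shows [tʃ] unchanged in both environments, so [tʃ] cannot be basic with [k] derived in isolation.
The alternation reflects palatalization before a front vowel: /k/ and /s/ become palato-alveolar [tʃ] and [ʃ] before a front vowel. /k/ is underlying.
From [fovuk] the stem 'tooth' is /fovuk/; before a front vowel this yields [fovutʃe].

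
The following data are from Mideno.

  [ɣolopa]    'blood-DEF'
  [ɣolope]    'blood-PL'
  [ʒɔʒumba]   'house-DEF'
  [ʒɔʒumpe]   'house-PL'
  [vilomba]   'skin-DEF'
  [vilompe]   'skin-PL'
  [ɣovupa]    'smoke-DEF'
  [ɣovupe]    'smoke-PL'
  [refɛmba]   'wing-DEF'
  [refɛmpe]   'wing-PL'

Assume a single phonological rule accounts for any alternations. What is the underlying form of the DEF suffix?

/-ba/

The DEF morpheme has two allomorphs, [-ba] and [-pa].
The PL suffix, which begins with [p], is invariant after every stem; so [p] is not altered by any rule here.
So the underlying form is /-ba/, and voiced stops become voiceless after a vowel.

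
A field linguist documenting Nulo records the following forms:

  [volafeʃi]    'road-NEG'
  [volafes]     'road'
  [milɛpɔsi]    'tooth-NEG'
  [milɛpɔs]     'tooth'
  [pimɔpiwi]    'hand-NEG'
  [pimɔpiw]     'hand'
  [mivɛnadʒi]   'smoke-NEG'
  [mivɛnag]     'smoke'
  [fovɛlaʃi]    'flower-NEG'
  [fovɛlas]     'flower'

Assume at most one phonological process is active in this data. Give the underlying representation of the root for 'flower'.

'flower' shows [ʃ] ~ [s] at the end of the stem ([fovɛlaʃi] vs [fovɛlas]).
Compare 'tooth', with invariant [s] in [milɛpɔsi] and [milɛpɔs]: an analysis with underlying /s/ and a rule producing [ʃ] before the NEG suffix would wrongly predict alternation here too.
The underlying segment must be /ʃ/; palato-alveolar /dʒ/ and /ʃ/ become [g] and [s] when no front vowel follows, yielding [s] there.
So 'flower' = /fovɛlaʃ/.

/fovɛlaʃ/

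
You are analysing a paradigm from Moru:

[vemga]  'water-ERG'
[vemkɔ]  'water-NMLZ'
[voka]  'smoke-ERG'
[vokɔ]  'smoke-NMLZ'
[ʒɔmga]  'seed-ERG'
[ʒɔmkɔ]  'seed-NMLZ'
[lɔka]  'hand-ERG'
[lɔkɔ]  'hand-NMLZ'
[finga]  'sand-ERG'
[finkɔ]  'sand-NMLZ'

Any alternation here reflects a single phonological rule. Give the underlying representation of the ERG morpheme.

The ERG suffix surfaces as [-ga] and [-ka], depending on the final segment of the stem.
The NMLZ suffix, which begins with [k], is invariant after every stem; so [k] is not altered by any rule here.
So the underlying form is /-ga/, and voiced stops become voiceless after a vowel.

/-ga/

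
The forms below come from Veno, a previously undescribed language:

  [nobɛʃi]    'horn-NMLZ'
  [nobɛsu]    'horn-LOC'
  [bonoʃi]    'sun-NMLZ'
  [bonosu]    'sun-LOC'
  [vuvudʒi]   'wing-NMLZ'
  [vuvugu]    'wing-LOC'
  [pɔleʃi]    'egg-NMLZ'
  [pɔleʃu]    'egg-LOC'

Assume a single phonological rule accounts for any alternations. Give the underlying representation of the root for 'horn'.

/nobɛs/

In [nobɛʃi] and [nobɛsu] the final segment of 'horn' alternates: [ʃ] ~ [s].
The stem 'egg' ([pɔleʃi], [pɔleʃu]) shows [ʃ] unchanged in both environments, so [ʃ] cannot be basic with [s] derived before the LOC suffix.
So /s/ is underlying, and a rule of palatalization before a front vowel — /g/ and /s/ become palato-alveolar [dʒ] and [ʃ] before a front vowel — gives [ʃ].
The underlying form of 'horn' is therefore /nobɛs/.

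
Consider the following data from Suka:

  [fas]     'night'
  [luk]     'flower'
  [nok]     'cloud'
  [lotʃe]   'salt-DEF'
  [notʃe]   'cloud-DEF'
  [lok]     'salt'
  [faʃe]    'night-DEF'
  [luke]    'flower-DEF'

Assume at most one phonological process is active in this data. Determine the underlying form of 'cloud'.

'cloud' shows [k] ~ [tʃ] at the end of the stem ([nok] vs [notʃe]).
If /k/ were underlying and a rule turned it into [tʃ] before the DEF suffix, 'flower' would also alternate; but it has [k] in both [luk] and [luke].
The underlying segment must be /tʃ/; palato-alveolar /tʃ/ and /ʃ/ become [k] and [s] when no front vowel follows, yielding [k] there.
The underlying form of 'cloud' is therefore /notʃ/.

/notʃ/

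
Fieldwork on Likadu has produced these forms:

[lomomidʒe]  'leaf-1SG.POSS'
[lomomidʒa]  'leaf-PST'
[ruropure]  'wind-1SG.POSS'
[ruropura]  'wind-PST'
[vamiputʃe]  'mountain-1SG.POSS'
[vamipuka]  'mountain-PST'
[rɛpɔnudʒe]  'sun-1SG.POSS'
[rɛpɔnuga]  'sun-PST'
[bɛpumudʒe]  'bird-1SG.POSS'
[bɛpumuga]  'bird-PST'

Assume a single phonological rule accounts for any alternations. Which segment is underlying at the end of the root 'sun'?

/g/

The stem for 'sun' ends in [dʒ] in [rɛpɔnudʒe] but [g] in [rɛpɔnuga].
The stem 'leaf' ([lomomidʒe], [lomomidʒa]) shows [dʒ] unchanged in both environments, so [dʒ] cannot be basic with [g] derived before the PST suffix.
Therefore /g/ is basic and [dʒ] is derived by palatalization before a front vowel (/k/ and /g/ become palato-alveolar [tʃ] and [dʒ] before a front vowel).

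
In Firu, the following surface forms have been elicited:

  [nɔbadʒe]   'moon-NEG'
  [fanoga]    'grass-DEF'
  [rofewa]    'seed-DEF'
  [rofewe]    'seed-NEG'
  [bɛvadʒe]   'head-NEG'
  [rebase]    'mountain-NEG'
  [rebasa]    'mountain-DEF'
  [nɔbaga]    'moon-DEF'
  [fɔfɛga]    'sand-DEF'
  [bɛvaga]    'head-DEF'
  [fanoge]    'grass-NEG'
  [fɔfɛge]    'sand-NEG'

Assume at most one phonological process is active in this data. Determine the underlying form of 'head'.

In [bɛvaga] and [bɛvadʒe] the final segment of 'head' alternates: [g] ~ [dʒ].
But 'sand' keeps [g] in both environments ([fɔfɛga], [fɔfɛge]), so there is no rule changing /g/ to [dʒ] before the NEG suffix.
The alternation reflects depalatalization: palato-alveolar /dʒ/ becomes [g] when no front vowel follows. /dʒ/ is underlying.
So 'head' = /bɛvadʒ/.

/bɛvadʒ/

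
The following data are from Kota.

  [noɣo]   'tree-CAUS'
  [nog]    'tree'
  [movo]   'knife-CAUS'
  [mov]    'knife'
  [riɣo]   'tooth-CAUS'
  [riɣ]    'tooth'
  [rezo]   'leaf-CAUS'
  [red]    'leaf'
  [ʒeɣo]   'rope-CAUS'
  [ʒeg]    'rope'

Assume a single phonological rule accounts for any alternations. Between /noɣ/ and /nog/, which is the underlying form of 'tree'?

The stem for 'tree' ends in [ɣ] in [noɣo] but [g] in [nog].
Compare 'tooth', with invariant [ɣ] in [riɣo] and [riɣ]: an analysis with underlying /ɣ/ and a rule producing [g] in isolation would wrongly predict alternation here too.
So /g/ is underlying, and a rule of intervocalic spirantization — voiced stops become fricatives between vowels — gives [ɣ].

/nog/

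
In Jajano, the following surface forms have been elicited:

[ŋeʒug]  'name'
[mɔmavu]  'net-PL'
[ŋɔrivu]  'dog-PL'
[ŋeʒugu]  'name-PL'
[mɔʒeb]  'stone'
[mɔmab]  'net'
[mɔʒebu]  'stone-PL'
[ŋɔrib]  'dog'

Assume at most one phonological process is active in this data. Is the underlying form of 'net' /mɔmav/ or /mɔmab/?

The stem for 'net' ends in [b] in [mɔmab] but [v] in [mɔmavu].
The stem 'stone' ([mɔʒeb], [mɔʒebu]) shows [b] unchanged in both environments, so [b] cannot be basic with [v] derived before the PL suffix.
So /v/ is underlying, and a rule of word-final hardening — voiced fricatives become stops word-finally — gives [b].

/mɔmav/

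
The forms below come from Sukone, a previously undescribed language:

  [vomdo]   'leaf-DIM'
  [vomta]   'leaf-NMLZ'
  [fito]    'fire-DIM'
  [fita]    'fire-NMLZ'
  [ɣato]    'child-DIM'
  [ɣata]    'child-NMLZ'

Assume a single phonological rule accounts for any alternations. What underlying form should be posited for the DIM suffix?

/-do/

The DIM morpheme has two allomorphs, [-do] and [-to].
The NMLZ suffix, which begins with [t], is invariant after every stem; so [t] is not altered by any rule here.
So the underlying form is /-do/, and voiced stops become voiceless after a vowel.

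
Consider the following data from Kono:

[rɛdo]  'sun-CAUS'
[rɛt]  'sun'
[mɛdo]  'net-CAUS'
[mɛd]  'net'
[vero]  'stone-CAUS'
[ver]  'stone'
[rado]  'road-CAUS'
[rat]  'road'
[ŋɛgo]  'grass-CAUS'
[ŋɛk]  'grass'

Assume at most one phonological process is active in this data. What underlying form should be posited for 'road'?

The stem for 'road' ends in [d] in [rado] but [t] in [rat].
Compare 'net', with invariant [d] in [mɛdo] and [mɛd]: an analysis with underlying /d/ and a rule producing [t] in isolation would wrongly predict alternation here too.
So /t/ is underlying, and a rule of intervocalic voicing — voiceless stops become voiced between vowels — gives [d].

/rat/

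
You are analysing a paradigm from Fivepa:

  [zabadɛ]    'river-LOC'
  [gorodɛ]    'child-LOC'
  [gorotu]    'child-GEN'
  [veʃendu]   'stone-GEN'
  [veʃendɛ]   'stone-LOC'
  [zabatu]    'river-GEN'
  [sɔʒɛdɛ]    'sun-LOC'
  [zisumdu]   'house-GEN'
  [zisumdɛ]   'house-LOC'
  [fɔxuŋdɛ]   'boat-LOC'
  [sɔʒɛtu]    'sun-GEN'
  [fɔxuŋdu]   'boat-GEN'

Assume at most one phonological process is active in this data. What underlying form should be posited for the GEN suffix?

/-tu/

The GEN suffix surfaces as [-du] and [-tu], depending on the final segment of the stem.
The LOC suffix, which begins with [d], is invariant after every stem; so [d] is not altered by any rule here.
The GEN suffix is therefore /-tu/ underlyingly, with post-nasal voicing: voiceless stops become voiced after a nasal.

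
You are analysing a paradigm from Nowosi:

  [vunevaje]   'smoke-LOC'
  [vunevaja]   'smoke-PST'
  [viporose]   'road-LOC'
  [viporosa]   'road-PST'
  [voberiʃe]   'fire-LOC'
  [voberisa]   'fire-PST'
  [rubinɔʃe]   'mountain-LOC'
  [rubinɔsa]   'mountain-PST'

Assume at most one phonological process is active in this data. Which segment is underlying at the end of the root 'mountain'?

The stem for 'mountain' ends in [ʃ] in [rubinɔʃe] but [s] in [rubinɔsa].
The stem 'road' ([viporose], [viporosa]) shows [s] unchanged in both environments, so [s] cannot be basic with [ʃ] derived before the LOC suffix.
The underlying segment must be /ʃ/; palato-alveolar /ʃ/ becomes [s] when no front vowel follows, yielding [s] there.

/ʃ/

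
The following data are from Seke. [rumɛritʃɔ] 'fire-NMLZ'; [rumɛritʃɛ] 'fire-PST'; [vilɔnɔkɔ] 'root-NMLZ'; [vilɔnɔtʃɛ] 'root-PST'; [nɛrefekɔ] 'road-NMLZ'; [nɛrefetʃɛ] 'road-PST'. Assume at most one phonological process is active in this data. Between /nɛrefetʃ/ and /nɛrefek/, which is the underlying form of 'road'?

The stem for 'road' ends in [k] in [nɛrefekɔ] but [tʃ] in [nɛrefetʃɛ].
If /tʃ/ were underlying and a rule turned it into [k] before the NMLZ suffix, 'fire' would also alternate; but it has [tʃ] in both [rumɛritʃɔ] and [rumɛritʃɛ].
The underlying segment must be /k/; /k/ becomes palato-alveolar [tʃ] before a front vowel, yielding [tʃ] there.

/nɛrefek/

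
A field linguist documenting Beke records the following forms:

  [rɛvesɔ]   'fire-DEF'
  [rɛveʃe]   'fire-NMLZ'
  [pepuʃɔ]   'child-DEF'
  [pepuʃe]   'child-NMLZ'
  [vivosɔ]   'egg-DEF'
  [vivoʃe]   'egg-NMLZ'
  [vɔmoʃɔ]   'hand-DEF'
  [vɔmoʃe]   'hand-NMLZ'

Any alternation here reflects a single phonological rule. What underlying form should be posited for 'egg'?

/vivos/

In [vivosɔ] and [vivoʃe] the final segment of 'egg' alternates: [s] ~ [ʃ].
If /ʃ/ were underlying and a rule turned it into [s] before the DEF suffix, 'hand' would also alternate; but it has [ʃ] in both [vɔmoʃɔ] and [vɔmoʃe].
The underlying segment must be /s/; /s/ becomes palato-alveolar [ʃ] before a front vowel, yielding [ʃ] there.
The underlying form of 'egg' is therefore /vivos/.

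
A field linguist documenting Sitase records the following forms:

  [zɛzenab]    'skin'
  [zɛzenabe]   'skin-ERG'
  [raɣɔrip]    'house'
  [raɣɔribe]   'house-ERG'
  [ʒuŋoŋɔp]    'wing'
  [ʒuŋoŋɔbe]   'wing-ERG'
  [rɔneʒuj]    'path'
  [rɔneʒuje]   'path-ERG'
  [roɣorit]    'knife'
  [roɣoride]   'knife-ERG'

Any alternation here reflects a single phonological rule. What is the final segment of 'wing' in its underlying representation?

/p/

'wing' shows [p] ~ [b] at the end of the stem ([ʒuŋoŋɔp] vs [ʒuŋoŋɔbe]).
If /b/ were underlying and a rule turned it into [p] in isolation, 'skin' would also alternate; but it has [b] in both [zɛzenab] and [zɛzenabe].
The alternation reflects intervocalic voicing: voiceless stops become voiced between vowels. /p/ is underlying.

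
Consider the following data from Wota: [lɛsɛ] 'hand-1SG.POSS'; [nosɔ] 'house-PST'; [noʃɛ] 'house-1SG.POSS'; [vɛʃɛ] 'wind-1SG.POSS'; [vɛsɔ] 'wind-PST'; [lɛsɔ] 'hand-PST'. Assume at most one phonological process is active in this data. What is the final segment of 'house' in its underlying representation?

In [noʃɛ] and [nosɔ] the final segment of 'house' alternates: [ʃ] ~ [s].
The stem 'hand' ([lɛsɛ], [lɛsɔ]) shows [s] unchanged in both environments, so [s] cannot be basic with [ʃ] derived before the 1SG.POSS suffix.
The alternation reflects depalatalization: palato-alveolar /ʃ/ becomes [s] when no front vowel follows. /ʃ/ is underlying.

/ʃ/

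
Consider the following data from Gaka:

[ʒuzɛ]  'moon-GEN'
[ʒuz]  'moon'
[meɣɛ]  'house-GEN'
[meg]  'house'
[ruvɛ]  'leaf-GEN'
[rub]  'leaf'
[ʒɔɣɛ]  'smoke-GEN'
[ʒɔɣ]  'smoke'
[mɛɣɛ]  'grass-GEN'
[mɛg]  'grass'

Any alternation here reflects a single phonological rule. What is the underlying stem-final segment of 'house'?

/g/

The stem for 'house' ends in [ɣ] in [meɣɛ] but [g] in [meg].
The stem 'smoke' ([ʒɔɣɛ], [ʒɔɣ]) shows [ɣ] unchanged in both environments, so [ɣ] cannot be basic with [g] derived in isolation.
The alternation reflects intervocalic spirantization: voiced stops become fricatives between vowels. /g/ is underlying.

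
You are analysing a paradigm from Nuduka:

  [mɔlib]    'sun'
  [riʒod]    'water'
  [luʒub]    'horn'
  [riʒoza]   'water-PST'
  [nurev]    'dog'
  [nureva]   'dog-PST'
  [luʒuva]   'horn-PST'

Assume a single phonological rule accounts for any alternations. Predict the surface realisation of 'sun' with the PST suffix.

[mɔliva]

In [luʒub] and [luʒuva] the final segment of 'horn' alternates: [b] ~ [v].
Compare 'dog', with invariant [v] in [nurev] and [nureva]: an analysis with underlying /v/ and a rule producing [b] in isolation would wrongly predict alternation here too.
So /b/ is underlying, and a rule of intervocalic spirantization — voiced stops become fricatives between vowels — gives [v].
From [mɔlib] the stem 'sun' is /mɔlib/; between vowels this yields [mɔliva].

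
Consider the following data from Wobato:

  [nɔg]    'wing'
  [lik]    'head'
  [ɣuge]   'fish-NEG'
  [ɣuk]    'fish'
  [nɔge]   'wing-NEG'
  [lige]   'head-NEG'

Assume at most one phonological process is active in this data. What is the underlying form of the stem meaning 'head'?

The root 'head' surfaces as [lige] and [lik], with a stem-final [g] ~ [k] alternation.
If /g/ were underlying and a rule turned it into [k] in isolation, 'wing' would also alternate; but it has [g] in both [nɔge] and [nɔg].
The alternation reflects intervocalic voicing: voiceless stops become voiced between vowels. /k/ is underlying.

/lik/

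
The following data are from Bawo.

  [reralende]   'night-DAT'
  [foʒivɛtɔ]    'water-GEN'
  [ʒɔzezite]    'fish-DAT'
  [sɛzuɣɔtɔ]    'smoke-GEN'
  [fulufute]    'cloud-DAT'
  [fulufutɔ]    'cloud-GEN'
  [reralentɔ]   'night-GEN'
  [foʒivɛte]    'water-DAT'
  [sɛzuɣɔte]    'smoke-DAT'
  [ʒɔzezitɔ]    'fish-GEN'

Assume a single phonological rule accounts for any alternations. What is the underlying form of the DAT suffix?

/-de/

The DAT morpheme has two allomorphs, [-de] and [-te].
By contrast the GEN suffix keeps its initial [t] throughout — that segment must be underlying.
So the underlying form is /-de/, and voiced stops become voiceless after a vowel.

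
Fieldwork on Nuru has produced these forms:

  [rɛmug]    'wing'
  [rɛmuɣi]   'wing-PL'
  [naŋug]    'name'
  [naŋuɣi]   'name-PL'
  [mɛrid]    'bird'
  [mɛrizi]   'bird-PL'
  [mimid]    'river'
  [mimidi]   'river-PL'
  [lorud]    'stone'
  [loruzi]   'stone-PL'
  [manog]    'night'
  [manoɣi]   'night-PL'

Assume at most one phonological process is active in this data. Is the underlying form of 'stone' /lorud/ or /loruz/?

In [lorud] and [loruzi] the final segment of 'stone' alternates: [d] ~ [z].
If /d/ were underlying and a rule turned it into [z] before the PL suffix, 'river' would also alternate; but it has [d] in both [mimid] and [mimidi].
Therefore /z/ is basic and [d] is derived by word-final hardening (voiced fricatives become stops word-finally).

/loruz/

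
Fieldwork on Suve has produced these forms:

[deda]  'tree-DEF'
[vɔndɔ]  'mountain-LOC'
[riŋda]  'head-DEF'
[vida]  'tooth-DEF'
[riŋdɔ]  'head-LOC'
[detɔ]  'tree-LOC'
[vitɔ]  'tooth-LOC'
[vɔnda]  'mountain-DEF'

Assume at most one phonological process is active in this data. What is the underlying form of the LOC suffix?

The LOC morpheme has two allomorphs, [-dɔ] and [-tɔ].
The DEF suffix, which begins with [d], is invariant after every stem; so [d] is not altered by any rule here.
The LOC suffix is therefore /-tɔ/ underlyingly, with post-nasal voicing: voiceless stops become voiced after a nasal.

/-tɔ/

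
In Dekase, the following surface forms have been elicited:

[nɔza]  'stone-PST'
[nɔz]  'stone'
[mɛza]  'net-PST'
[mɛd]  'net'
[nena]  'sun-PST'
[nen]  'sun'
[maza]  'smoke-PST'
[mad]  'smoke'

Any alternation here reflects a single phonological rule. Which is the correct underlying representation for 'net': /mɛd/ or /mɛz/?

The stem for 'net' ends in [z] in [mɛza] but [d] in [mɛd].
Compare 'stone', with invariant [z] in [nɔza] and [nɔz]: an analysis with underlying /z/ and a rule producing [d] in isolation would wrongly predict alternation here too.
The underlying segment must be /d/; voiced stops become fricatives between vowels, yielding [z] there.

/mɛd/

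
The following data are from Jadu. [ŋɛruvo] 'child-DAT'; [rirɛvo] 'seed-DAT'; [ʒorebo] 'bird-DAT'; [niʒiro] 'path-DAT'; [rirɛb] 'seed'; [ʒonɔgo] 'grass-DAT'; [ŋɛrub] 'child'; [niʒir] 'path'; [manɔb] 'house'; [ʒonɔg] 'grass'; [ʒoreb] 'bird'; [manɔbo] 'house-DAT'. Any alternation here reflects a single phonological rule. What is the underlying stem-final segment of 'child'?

The stem for 'child' ends in [v] in [ŋɛruvo] but [b] in [ŋɛrub].
But 'bird' keeps [b] in both environments ([ʒorebo], [ʒoreb]), so there is no rule changing /b/ to [v] before the DAT suffix.
Therefore /v/ is basic and [b] is derived by word-final hardening (voiced fricatives become stops word-finally).

/v/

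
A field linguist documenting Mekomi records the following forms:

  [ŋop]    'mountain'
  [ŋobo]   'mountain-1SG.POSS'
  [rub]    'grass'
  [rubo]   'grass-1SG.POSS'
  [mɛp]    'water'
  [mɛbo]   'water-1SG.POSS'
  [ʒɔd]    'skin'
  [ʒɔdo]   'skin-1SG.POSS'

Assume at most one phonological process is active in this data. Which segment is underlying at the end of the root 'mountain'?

In [ŋop] and [ŋobo] the final segment of 'mountain' alternates: [p] ~ [b].
But 'grass' keeps [b] in both environments ([rub], [rubo]), so there is no rule changing /b/ to [p] in isolation.
So /p/ is underlying, and a rule of intervocalic voicing — voiceless stops become voiced between vowels — gives [b].

/p/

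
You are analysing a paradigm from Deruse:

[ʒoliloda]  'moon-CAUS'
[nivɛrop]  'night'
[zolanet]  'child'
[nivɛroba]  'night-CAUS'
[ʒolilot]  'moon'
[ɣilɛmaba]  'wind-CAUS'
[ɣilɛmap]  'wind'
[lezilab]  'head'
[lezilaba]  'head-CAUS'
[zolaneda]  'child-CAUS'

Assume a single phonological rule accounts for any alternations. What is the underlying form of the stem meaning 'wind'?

/ɣilɛmap/

The root 'wind' surfaces as [ɣilɛmap] and [ɣilɛmaba], with a stem-final [p] ~ [b] alternation.
Compare 'head', with invariant [b] in [lezilab] and [lezilaba]: an analysis with underlying /b/ and a rule producing [p] in isolation would wrongly predict alternation here too.
Therefore /p/ is basic and [b] is derived by intervocalic voicing (voiceless stops become voiced between vowels).
The underlying form of 'wind' is therefore /ɣilɛmap/.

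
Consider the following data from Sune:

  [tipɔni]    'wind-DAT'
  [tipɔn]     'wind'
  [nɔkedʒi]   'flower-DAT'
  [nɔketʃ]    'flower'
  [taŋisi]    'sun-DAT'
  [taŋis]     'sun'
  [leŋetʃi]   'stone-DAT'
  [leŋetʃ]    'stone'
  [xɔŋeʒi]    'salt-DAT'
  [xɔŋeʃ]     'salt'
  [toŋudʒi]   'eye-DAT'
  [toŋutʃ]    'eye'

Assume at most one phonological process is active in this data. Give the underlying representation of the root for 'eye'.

The root 'eye' surfaces as [toŋudʒi] and [toŋutʃ], with a stem-final [dʒ] ~ [tʃ] alternation.
The stem 'stone' ([leŋetʃi], [leŋetʃ]) shows [tʃ] unchanged in both environments, so [tʃ] cannot be basic with [dʒ] derived before the DAT suffix.
The alternation reflects word-final obstruent devoicing: voiced obstruents become voiceless word-finally. /dʒ/ is underlying.

/toŋudʒ/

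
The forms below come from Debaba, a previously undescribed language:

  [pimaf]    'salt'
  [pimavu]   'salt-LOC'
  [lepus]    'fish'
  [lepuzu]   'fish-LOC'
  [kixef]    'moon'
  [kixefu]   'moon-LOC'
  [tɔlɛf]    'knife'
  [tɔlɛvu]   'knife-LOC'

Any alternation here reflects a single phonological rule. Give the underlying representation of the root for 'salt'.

'salt' shows [f] ~ [v] at the end of the stem ([pimaf] vs [pimavu]).
But 'moon' keeps [f] in both environments ([kixef], [kixefu]), so there is no rule changing /f/ to [v] before the LOC suffix.
Therefore /v/ is basic and [f] is derived by word-final obstruent devoicing (voiced obstruents become voiceless word-finally).

/pimav/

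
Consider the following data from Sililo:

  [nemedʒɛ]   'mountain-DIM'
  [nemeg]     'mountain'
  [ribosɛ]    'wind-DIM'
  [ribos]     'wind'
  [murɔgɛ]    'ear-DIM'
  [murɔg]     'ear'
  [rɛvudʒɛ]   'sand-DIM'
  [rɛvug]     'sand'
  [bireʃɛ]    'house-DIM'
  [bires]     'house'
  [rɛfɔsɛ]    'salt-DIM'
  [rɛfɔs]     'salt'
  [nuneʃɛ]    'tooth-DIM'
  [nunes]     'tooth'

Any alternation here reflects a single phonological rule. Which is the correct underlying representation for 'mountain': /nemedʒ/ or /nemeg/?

/nemedʒ/

'mountain' shows [dʒ] ~ [g] at the end of the stem ([nemedʒɛ] vs [nemeg]).
But 'ear' keeps [g] in both environments ([murɔgɛ], [murɔg]), so there is no rule changing /g/ to [dʒ] before the DIM suffix.
Therefore /dʒ/ is basic and [g] is derived by depalatalization (palato-alveolar /dʒ/ and /ʃ/ become [g] and [s] when no front vowel follows).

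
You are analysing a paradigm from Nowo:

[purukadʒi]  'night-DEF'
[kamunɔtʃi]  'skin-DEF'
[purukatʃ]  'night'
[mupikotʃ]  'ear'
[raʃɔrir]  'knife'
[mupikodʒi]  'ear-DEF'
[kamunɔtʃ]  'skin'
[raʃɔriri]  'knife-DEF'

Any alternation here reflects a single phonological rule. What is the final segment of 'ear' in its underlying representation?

In [mupikodʒi] and [mupikotʃ] the final segment of 'ear' alternates: [dʒ] ~ [tʃ].
Compare 'skin', with invariant [tʃ] in [kamunɔtʃi] and [kamunɔtʃ]: an analysis with underlying /tʃ/ and a rule producing [dʒ] before the DEF suffix would wrongly predict alternation here too.
The underlying segment must be /dʒ/; voiced obstruents become voiceless word-finally, yielding [tʃ] there.

/dʒ/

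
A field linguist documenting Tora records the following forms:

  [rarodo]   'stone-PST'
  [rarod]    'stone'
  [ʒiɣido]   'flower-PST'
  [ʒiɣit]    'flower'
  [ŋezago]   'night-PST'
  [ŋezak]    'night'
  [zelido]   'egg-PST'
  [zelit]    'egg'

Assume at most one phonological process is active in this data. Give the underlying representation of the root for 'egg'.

The root 'egg' surfaces as [zelido] and [zelit], with a stem-final [d] ~ [t] alternation.
If /d/ were underlying and a rule turned it into [t] in isolation, 'stone' would also alternate; but it has [d] in both [rarodo] and [rarod].
The underlying segment must be /t/; voiceless stops become voiced between vowels, yielding [d] there.

/zelit/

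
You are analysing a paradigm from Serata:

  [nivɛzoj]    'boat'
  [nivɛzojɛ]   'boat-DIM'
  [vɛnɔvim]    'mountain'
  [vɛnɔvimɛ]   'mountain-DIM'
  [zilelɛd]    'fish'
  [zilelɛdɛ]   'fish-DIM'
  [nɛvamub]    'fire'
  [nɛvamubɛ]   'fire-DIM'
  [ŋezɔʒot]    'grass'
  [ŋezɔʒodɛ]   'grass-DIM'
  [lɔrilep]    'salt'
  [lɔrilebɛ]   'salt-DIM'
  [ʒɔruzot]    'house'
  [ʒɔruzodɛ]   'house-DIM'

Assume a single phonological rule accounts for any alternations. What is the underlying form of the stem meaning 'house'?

In [ʒɔruzot] and [ʒɔruzodɛ] the final segment of 'house' alternates: [t] ~ [d].
The stem 'fish' ([zilelɛd], [zilelɛdɛ]) shows [d] unchanged in both environments, so [d] cannot be basic with [t] derived in isolation.
So /t/ is underlying, and a rule of intervocalic voicing — voiceless stops become voiced between vowels — gives [d].
The underlying form of 'house' is therefore /ʒɔruzot/.

/ʒɔruzot/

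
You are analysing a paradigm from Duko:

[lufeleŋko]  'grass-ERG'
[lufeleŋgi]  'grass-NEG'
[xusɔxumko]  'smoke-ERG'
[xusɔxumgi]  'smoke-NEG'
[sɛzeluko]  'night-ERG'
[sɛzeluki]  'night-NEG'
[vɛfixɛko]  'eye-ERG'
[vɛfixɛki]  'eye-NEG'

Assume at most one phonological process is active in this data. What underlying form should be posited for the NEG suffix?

The NEG morpheme has two allomorphs, [-gi] and [-ki].
By contrast the ERG suffix keeps its initial [k] throughout — that segment must be underlying.
The NEG suffix is therefore /-gi/ underlyingly, with post-vocalic devoicing: voiced stops become voiceless after a vowel.

/-gi/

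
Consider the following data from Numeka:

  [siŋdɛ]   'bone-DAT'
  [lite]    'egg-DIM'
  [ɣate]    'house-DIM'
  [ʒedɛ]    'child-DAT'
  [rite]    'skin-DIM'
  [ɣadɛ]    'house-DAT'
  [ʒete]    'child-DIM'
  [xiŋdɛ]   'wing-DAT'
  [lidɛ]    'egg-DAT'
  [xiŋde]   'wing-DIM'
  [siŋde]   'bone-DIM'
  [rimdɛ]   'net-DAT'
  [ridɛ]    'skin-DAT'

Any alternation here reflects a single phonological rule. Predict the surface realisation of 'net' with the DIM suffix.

[rimde]

The DIM morpheme has two allomorphs, [-de] and [-te].
By contrast the DAT suffix keeps its initial [d] throughout — that segment must be underlying.
So the underlying form is /-te/, and voiceless stops become voiced after a nasal.
After 'net', which ends in a nasal, the suffix surfaces as [-de], giving [rimde].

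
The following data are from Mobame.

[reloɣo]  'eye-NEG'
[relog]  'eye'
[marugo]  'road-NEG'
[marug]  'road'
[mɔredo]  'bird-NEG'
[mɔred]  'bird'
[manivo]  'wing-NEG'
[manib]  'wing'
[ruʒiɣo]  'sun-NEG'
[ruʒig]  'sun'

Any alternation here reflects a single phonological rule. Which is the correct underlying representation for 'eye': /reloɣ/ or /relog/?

/reloɣ/

The stem for 'eye' ends in [ɣ] in [reloɣo] but [g] in [relog].
If /g/ were underlying and a rule turned it into [ɣ] before the NEG suffix, 'road' would also alternate; but it has [g] in both [marugo] and [marug].
Therefore /ɣ/ is basic and [g] is derived by word-final hardening (voiced fricatives become stops word-finally).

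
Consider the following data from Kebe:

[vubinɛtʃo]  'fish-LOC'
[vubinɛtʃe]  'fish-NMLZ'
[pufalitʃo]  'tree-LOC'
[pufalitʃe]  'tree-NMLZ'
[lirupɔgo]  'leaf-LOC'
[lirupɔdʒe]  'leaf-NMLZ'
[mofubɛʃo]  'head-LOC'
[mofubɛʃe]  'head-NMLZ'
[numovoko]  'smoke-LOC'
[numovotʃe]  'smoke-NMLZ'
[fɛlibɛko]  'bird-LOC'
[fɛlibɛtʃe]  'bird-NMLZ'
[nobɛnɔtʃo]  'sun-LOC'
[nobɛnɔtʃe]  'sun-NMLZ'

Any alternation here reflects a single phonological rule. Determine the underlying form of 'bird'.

/fɛlibɛk/

In [fɛlibɛko] and [fɛlibɛtʃe] the final segment of 'bird' alternates: [k] ~ [tʃ].
If /tʃ/ were underlying and a rule turned it into [k] before the LOC suffix, 'fish' would also alternate; but it has [tʃ] in both [vubinɛtʃo] and [vubinɛtʃe].
Therefore /k/ is basic and [tʃ] is derived by palatalization before a front vowel (/k/ and /g/ become palato-alveolar [tʃ] and [dʒ] before a front vowel).
Hence 'bird' is /fɛlibɛk/ underlyingly.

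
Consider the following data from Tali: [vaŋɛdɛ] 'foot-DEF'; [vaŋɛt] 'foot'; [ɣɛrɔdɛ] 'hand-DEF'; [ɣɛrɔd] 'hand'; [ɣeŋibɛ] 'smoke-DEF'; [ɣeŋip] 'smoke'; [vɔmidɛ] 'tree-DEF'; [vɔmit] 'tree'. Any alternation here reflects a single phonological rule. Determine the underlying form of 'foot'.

/vaŋɛt/

'foot' shows [d] ~ [t] at the end of the stem ([vaŋɛdɛ] vs [vaŋɛt]).
Compare 'hand', with invariant [d] in [ɣɛrɔdɛ] and [ɣɛrɔd]: an analysis with underlying /d/ and a rule producing [t] in isolation would wrongly predict alternation here too.
Therefore /t/ is basic and [d] is derived by intervocalic voicing (voiceless stops become voiced between vowels).
The underlying form of 'foot' is therefore /vaŋɛt/.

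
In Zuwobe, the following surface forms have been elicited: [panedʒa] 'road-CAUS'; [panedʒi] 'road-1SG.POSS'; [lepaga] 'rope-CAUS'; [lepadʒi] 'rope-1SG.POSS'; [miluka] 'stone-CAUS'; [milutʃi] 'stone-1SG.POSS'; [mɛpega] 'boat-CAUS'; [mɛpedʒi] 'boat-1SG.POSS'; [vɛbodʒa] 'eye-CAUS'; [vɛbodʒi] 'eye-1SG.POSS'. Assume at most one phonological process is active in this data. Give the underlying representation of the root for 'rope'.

/lepag/

The stem for 'rope' ends in [g] in [lepaga] but [dʒ] in [lepadʒi].
If /dʒ/ were underlying and a rule turned it into [g] before the CAUS suffix, 'road' would also alternate; but it has [dʒ] in both [panedʒa] and [panedʒi].
The alternation reflects palatalization before a front vowel: /k/ and /g/ become palato-alveolar [tʃ] and [dʒ] before a front vowel. /g/ is underlying.
The underlying form of 'rope' is therefore /lepag/.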